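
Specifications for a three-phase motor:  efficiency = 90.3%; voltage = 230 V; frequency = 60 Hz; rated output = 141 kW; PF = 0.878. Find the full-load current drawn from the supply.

446 A

P_out = 141 kW = 141000 W
P_in = P_out / η = 141000 / 0.903 = 156146 W
I_L = P_in / (√3·V_L·cosφ) = 156146 / (1.732 × 230 × 0.878) = 446 A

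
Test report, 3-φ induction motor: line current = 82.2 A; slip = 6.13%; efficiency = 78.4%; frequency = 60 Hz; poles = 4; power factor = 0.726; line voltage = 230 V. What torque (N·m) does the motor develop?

105 N·m

P_in = √3·V·I·cosφ = 1.732 × 230 × 82.2 × 0.726 = 23773 W
P_out = η·P_in = 0.784 × 23773 = 18638 W
n_s = 120×60/4 = 1800 rpm; n = 1800×(1−0.0613) = 1690 rpm
ω = 2π×1690/60 = 177 rad/s
τ = P_out/ω = 18638/177 = 105 N·m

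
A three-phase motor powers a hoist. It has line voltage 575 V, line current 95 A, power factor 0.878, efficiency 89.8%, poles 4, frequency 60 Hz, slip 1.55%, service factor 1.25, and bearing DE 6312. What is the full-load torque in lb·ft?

P_in = √3·V·I·cosφ = 1.732 × 575 × 95 × 0.878 = 83068 W
P_out = η·P_in = 0.898 × 83068 = 74595 W
n_s = 120×60/4 = 1800 rpm; n = 1800×(1−0.0155) = 1772 rpm
ω = 2π×1772/60 = 185.6 rad/s
τ = P_out/ω = 74595/185.6 = 401.9 N·m
In lb·ft: 401.9/1.356 = 296 lb·ft

296 lb·ft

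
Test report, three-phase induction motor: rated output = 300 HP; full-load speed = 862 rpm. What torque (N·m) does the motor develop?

2480 N·m

P_out = 300 × 746 = 223800 W
ω = 2π × 862/60 = 90.27 rad/s
τ = P_out/ω = 223800/90.27 = 2480 N·m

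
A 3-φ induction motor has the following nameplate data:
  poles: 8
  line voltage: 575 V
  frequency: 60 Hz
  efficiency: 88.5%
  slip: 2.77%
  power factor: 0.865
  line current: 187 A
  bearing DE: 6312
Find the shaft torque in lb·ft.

P_in = √3·V·I·cosφ = 1.732 × 575 × 187 × 0.865 = 161092 W
P_out = η·P_in = 0.885 × 161092 = 142566 W
n_s = 120×60/8 = 900 rpm; n = 900×(1−0.0277) = 875 rpm
ω = 2π×875/60 = 91.63 rad/s
τ = P_out/ω = 142566/91.63 = 1556 N·m
In lb·ft: 1556/1.356 = 1150 lb·ft

1150 lb·ft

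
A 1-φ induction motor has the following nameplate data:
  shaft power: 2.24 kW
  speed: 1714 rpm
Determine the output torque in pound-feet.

9.2 lb·ft

ω = 2π × 1714/60 = 179.5 rad/s
τ = P/ω = 2240/179.5 = 12.48 N·m
In lb·ft: 12.48/1.356 = 9.2 lb·ft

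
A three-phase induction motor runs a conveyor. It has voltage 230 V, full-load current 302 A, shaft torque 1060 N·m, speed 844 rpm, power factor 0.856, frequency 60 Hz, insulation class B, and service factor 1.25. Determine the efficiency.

ω = 2π × 844/60 = 88.38 rad/s; P_out = τω = 1060 × 88.38 = 93683 W
P_in = √3·V_L·I_L·cosφ = 1.732 × 230 × 302 × 0.856 = 102981 W
η = P_out / P_in = 93683 / 102981 = 0.910 = 91.0%

91.0 %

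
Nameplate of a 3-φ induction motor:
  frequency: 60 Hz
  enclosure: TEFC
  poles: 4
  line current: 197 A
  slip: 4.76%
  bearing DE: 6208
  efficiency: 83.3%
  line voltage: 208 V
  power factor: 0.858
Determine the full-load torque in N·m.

P_in = √3·V·I·cosφ = 1.732 × 208 × 197 × 0.858 = 60893 W
P_out = η·P_in = 0.833 × 60893 = 50724 W
n_s = 120×60/4 = 1800 rpm; n = 1800×(1−0.0476) = 1714 rpm
ω = 2π×1714/60 = 179.5 rad/s
τ = P_out/ω = 50724/179.5 = 283 N·m

283 N·m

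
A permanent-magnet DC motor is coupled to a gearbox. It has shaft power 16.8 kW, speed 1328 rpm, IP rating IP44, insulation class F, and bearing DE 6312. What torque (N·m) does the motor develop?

121 N·m

ω = 2π × 1328/60 = 139.1 rad/s
τ = P/ω = 16800/139.1 = 121 N·m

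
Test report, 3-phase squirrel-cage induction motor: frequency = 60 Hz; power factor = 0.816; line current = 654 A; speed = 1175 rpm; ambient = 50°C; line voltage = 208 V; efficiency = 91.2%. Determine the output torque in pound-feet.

P_in = √3·V·I·cosφ = 1.732 × 208 × 654 × 0.816 = 192256 W
P_out = η·P_in = 0.912 × 192256 = 175337 W
n = 1175 rpm
ω = 2π×1175/60 = 123 rad/s
τ = P_out/ω = 175337/123 = 1426 N·m
In lb·ft: 1426/1.356 = 1050 lb·ft

1050 lb·ft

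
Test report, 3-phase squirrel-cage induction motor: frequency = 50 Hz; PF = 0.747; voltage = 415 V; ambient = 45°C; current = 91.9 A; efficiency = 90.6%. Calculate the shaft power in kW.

44.7 kW

P_in = √3·V·I·cosφ = 1.732 × 415 × 91.9 × 0.747 = 49344 W
P_out = η·P_in = 0.906 × 49344 = 44706 W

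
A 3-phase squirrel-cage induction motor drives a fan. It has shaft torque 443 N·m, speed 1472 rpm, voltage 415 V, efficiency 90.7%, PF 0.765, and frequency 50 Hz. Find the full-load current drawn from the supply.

137 A

ω = 2π×1472/60 = 154.1 rad/s; P_out = τω = 443 × 154.1 = 68266 W
P_in = P_out / η = 68266 / 0.907 = 75266 W
I_L = P_in / (√3·V_L·cosφ) = 75266 / (1.732 × 415 × 0.765) = 137 A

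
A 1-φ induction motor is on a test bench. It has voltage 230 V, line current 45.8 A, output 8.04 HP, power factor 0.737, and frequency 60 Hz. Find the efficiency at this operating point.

77.3 %

P_out = 8.04 × 746 = 5998 W
P_in = V·I·cosφ = 230 × 45.8 × 0.737 = 7764 W
η = P_out / P_in = 5998 / 7764 = 0.773 = 77.3%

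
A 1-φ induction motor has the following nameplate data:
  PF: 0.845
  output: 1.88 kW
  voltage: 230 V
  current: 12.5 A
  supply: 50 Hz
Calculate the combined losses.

P_in = V·I·cosφ = 230×12.5×0.845 = 2429 W
P_out = 1880 W
Losses = P_in − P_out = 2429 − 1880 = 549 W

549 W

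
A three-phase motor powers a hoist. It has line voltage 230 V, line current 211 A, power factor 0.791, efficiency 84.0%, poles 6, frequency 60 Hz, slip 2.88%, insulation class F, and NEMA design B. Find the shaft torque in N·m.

458 N·m

P_in = √3·V·I·cosφ = 1.732 × 230 × 211 × 0.791 = 66487 W
P_out = η·P_in = 0.84 × 66487 = 55849 W
n_s = 120×60/6 = 1200 rpm; n = 1200×(1−0.0288) = 1165 rpm
ω = 2π×1165/60 = 122 rad/s
τ = P_out/ω = 55849/122 = 458 N·m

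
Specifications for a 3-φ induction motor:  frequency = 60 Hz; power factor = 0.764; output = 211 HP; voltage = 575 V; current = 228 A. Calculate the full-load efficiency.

90.7 %

P_out = 211 × 746 = 157406 W
P_in = √3·V_L·I_L·cosφ = 1.732 × 575 × 228 × 0.764 = 173478 W
η = P_out / P_in = 157406 / 173478 = 0.907 = 90.7%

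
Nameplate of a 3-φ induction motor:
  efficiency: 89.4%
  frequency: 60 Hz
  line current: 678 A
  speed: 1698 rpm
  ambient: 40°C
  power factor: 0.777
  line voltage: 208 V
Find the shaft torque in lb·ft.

704 lb·ft

P_in = √3·V·I·cosφ = 1.732 × 208 × 678 × 0.777 = 189785 W
P_out = η·P_in = 0.894 × 189785 = 169668 W
n = 1698 rpm
ω = 2π×1698/60 = 177.8 rad/s
τ = P_out/ω = 169668/177.8 = 954.3 N·m
In lb·ft: 954.3/1.356 = 704 lb·ft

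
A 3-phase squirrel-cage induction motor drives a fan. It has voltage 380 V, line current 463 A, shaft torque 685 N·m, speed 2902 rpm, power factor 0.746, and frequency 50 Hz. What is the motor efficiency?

ω = 2π × 2902/60 = 303.9 rad/s; P_out = τω = 685 × 303.9 = 208172 W
P_in = √3·V_L·I_L·cosφ = 1.732 × 380 × 463 × 0.746 = 227327 W
η = P_out / P_in = 208172 / 227327 = 0.916 = 91.6%

91.6 %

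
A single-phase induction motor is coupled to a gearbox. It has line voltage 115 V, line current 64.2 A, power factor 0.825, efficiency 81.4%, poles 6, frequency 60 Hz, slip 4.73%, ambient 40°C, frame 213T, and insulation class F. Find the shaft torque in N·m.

41.4 N·m

P_in = V·I·cosφ = 115 × 64.2 × 0.825 = 6091 W
P_out = η·P_in = 0.814 × 6091 = 4958 W
n_s = 120×60/6 = 1200 rpm; n = 1200×(1−0.0473) = 1143 rpm
ω = 2π×1143/60 = 119.7 rad/s
τ = P_out/ω = 4958/119.7 = 41.4 N·m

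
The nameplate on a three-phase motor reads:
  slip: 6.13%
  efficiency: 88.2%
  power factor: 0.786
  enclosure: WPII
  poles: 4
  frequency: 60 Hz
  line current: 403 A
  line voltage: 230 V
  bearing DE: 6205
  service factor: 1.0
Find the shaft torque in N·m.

P_in = √3·V·I·cosφ = 1.732 × 230 × 403 × 0.786 = 126184 W
P_out = η·P_in = 0.882 × 126184 = 111294 W
n_s = 120×60/4 = 1800 rpm; n = 1800×(1−0.0613) = 1690 rpm
ω = 2π×1690/60 = 177 rad/s
τ = P_out/ω = 111294/177 = 629 N·m

629 N·m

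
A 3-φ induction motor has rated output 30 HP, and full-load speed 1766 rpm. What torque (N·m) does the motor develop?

P_out = 30 × 746 = 22380 W
ω = 2π × 1766/60 = 184.9 rad/s
τ = P_out/ω = 22380/184.9 = 121 N·m

121 N·m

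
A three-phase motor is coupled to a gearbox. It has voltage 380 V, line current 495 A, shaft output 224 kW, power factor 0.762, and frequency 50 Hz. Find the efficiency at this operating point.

90.2 %

P_out = 224 kW = 224000 W
P_in = √3·V_L·I_L·cosφ = 1.732 × 380 × 495 × 0.762 = 248251 W
η = P_out / P_in = 224000 / 248251 = 0.902 = 90.2%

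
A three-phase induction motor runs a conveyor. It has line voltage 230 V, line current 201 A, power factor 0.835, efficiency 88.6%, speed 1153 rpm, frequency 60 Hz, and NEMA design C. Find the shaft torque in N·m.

491 N·m

P_in = √3·V·I·cosφ = 1.732 × 230 × 201 × 0.835 = 66859 W
P_out = η·P_in = 0.886 × 66859 = 59237 W
n = 1153 rpm
ω = 2π×1153/60 = 120.7 rad/s
τ = P_out/ω = 59237/120.7 = 491 N·m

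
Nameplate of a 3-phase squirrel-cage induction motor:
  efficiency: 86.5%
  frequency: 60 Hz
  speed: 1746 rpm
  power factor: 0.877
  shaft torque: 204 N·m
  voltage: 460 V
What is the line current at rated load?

ω = 2π×1746/60 = 182.8 rad/s; P_out = τω = 204 × 182.8 = 37291 W
P_in = P_out / η = 37291 / 0.865 = 43111 W
I_L = P_in / (√3·V_L·cosφ) = 43111 / (1.732 × 460 × 0.877) = 61.7 A

61.7 A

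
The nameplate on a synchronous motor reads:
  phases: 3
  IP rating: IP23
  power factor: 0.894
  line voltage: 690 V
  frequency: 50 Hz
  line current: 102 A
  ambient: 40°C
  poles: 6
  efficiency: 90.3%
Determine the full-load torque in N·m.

P_in = √3·V·I·cosφ = 1.732 × 690 × 102 × 0.894 = 108977 W
P_out = η·P_in = 0.903 × 108977 = 98406 W
n = n_s = 120×50/6 = 1000 rpm (synchronous)
ω = 2π×1000/60 = 104.7 rad/s
τ = P_out/ω = 98406/104.7 = 940 N·m

940 N·m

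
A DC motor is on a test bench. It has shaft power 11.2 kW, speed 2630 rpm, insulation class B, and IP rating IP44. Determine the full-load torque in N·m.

ω = 2π × 2630/60 = 275.4 rad/s
τ = P/ω = 11200/275.4 = 40.7 N·m

40.7 N·m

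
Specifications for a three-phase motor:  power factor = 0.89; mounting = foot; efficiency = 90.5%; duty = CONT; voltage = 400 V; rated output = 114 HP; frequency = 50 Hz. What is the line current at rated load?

152 A

P_out = 114 × 746 = 85044 W
P_in = P_out / η = 85044 / 0.905 = 93971 W
I_L = P_in / (√3·V_L·cosφ) = 93971 / (1.732 × 400 × 0.89) = 152 A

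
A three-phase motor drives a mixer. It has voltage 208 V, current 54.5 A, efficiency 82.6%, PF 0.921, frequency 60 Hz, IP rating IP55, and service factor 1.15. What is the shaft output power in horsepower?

20 HP

P_in = √3·V·I·cosφ = 1.732 × 208 × 54.5 × 0.921 = 18083 W
P_out = η·P_in = 0.826 × 18083 = 14937 W
= 14937/746 = 20 HP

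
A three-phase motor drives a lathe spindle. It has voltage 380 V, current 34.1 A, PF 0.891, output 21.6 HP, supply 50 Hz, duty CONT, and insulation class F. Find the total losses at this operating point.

P_in = √3·V·I·cosφ = 1.732×380×34.1×0.891 = 19997 W
P_out = 21.6×746 = 16114 W
Losses = P_in − P_out = 19997 − 16114 = 3883 W

3880 W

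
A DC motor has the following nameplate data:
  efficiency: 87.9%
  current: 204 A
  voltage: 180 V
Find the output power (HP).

43.3 HP

P_in = V·I = 180 × 204 = 36720 W
P_out = η·P_in = 0.879 × 36720 = 32277 W
= 32277/746 = 43.3 HP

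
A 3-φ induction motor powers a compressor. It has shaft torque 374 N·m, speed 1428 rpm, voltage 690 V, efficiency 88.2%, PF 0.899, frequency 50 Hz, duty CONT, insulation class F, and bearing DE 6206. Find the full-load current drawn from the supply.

59 A

ω = 2π×1428/60 = 149.5 rad/s; P_out = τω = 374 × 149.5 = 55913 W
P_in = P_out / η = 55913 / 0.882 = 63393 W
I_L = P_in / (√3·V_L·cosφ) = 63393 / (1.732 × 690 × 0.899) = 59 A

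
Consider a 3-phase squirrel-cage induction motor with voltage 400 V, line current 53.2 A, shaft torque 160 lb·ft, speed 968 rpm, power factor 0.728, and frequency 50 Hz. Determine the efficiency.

82.0 %

τ = 160 lb·ft × 1.356 = 217 N·m
ω = 2π × 968/60 = 101.4 rad/s; P_out = τω = 217 × 101.4 = 22004 W
P_in = √3·V_L·I_L·cosφ = 1.732 × 400 × 53.2 × 0.728 = 26832 W
η = P_out / P_in = 22004 / 26832 = 0.820 = 82.0%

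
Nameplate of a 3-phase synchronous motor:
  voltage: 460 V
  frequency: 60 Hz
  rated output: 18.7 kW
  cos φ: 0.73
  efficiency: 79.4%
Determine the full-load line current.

40.5 A

P_out = 18.7 kW = 18700 W
P_in = P_out / η = 18700 / 0.794 = 23552 W
I_L = P_in / (√3·V_L·cosφ) = 23552 / (1.732 × 460 × 0.73) = 40.5 A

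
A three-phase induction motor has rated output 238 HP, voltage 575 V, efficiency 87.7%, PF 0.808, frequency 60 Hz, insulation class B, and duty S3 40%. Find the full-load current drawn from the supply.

252 A

P_out = 238 × 746 = 177548 W
P_in = P_out / η = 177548 / 0.877 = 202449 W
I_L = P_in / (√3·V_L·cosφ) = 202449 / (1.732 × 575 × 0.808) = 252 A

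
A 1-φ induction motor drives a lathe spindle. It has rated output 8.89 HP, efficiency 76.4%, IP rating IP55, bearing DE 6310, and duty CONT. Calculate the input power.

P_out = 8.89 × 746 = 6632 W
P_in = P_out/η = 6632/0.764 = 8681 W = 8.68 kW

8.68 kW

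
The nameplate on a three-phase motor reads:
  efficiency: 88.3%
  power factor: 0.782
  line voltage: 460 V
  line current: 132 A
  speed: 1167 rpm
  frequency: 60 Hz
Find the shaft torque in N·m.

P_in = √3·V·I·cosφ = 1.732 × 460 × 132 × 0.782 = 82241 W
P_out = η·P_in = 0.883 × 82241 = 72619 W
n = 1167 rpm
ω = 2π×1167/60 = 122.2 rad/s
τ = P_out/ω = 72619/122.2 = 594 N·m

594 N·m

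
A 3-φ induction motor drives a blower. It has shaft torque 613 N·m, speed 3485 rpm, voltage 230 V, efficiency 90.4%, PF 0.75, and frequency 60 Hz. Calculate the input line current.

828 A

ω = 2π×3485/60 = 364.9 rad/s; P_out = τω = 613 × 364.9 = 223684 W
P_in = P_out / η = 223684 / 0.904 = 247438 W
I_L = P_in / (√3·V_L·cosφ) = 247438 / (1.732 × 230 × 0.75) = 828 A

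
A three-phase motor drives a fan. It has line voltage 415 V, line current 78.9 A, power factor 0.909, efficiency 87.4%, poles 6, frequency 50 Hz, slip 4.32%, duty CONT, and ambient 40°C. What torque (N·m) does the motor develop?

450 N·m

P_in = √3·V·I·cosφ = 1.732 × 415 × 78.9 × 0.909 = 51551 W
P_out = η·P_in = 0.874 × 51551 = 45056 W
n_s = 120×50/6 = 1000 rpm; n = 1000×(1−0.0432) = 957 rpm
ω = 2π×957/60 = 100.2 rad/s
τ = P_out/ω = 45056/100.2 = 450 N·m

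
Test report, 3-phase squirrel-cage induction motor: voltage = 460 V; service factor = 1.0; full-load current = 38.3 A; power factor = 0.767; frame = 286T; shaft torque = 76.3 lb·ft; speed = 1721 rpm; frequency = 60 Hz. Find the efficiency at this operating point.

79.7 %

τ = 76.3 lb·ft × 1.356 = 103.5 N·m
ω = 2π × 1721/60 = 180.2 rad/s; P_out = τω = 103.5 × 180.2 = 18651 W
P_in = √3·V_L·I_L·cosφ = 1.732 × 460 × 38.3 × 0.767 = 23405 W
η = P_out / P_in = 18651 / 23405 = 0.797 = 79.7%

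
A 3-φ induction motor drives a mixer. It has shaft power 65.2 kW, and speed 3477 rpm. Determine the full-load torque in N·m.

ω = 2π × 3477/60 = 364.1 rad/s
τ = P/ω = 65200/364.1 = 179 N·m

179 N·m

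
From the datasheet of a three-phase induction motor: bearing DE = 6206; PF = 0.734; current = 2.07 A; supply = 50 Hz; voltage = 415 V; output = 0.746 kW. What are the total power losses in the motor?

P_in = √3·V·I·cosφ = 1.732×415×2.07×0.734 = 1092 W
P_out = 746 W
Losses = P_in − P_out = 1092 − 746 = 346 W

346 W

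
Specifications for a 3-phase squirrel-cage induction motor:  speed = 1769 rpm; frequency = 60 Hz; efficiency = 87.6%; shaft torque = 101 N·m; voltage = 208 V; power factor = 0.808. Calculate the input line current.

ω = 2π×1769/60 = 185.2 rad/s; P_out = τω = 101 × 185.2 = 18705 W
P_in = P_out / η = 18705 / 0.876 = 21353 W
I_L = P_in / (√3·V_L·cosφ) = 21353 / (1.732 × 208 × 0.808) = 73.4 A

73.4 A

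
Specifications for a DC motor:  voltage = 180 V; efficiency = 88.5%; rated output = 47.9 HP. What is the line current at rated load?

224 A

P_out = 47.9 × 746 = 35733 W
P_in = P_out / η = 35733 / 0.885 = 40376 W
I = P_in / V = 40376 / 180 = 224 A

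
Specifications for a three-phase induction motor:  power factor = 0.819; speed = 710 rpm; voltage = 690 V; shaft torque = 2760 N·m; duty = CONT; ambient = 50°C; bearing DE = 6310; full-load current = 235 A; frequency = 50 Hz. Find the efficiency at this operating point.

ω = 2π × 710/60 = 74.35 rad/s; P_out = τω = 2760 × 74.35 = 205206 W
P_in = √3·V_L·I_L·cosφ = 1.732 × 690 × 235 × 0.819 = 230011 W
η = P_out / P_in = 205206 / 230011 = 0.892 = 89.2%

89.2 %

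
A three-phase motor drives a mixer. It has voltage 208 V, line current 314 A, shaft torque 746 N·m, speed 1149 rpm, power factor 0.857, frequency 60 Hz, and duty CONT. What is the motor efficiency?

92.6 %

ω = 2π × 1149/60 = 120.3 rad/s; P_out = τω = 746 × 120.3 = 89744 W
P_in = √3·V_L·I_L·cosφ = 1.732 × 208 × 314 × 0.857 = 96944 W
η = P_out / P_in = 89744 / 96944 = 0.926 = 92.6%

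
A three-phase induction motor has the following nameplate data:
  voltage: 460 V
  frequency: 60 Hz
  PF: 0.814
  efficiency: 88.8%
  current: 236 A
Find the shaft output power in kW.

136 kW

P_in = √3·V·I·cosφ = 1.732 × 460 × 236 × 0.814 = 153053 W
P_out = η·P_in = 0.888 × 153053 = 135911 W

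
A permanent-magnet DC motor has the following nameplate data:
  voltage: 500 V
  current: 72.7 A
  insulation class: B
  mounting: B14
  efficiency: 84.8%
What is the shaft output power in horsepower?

P_in = V·I = 500 × 72.7 = 36350 W
P_out = η·P_in = 0.848 × 36350 = 30825 W
= 30825/746 = 41.3 HP

41.3 HP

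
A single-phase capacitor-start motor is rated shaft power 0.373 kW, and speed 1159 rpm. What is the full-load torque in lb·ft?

2.27 lb·ft

ω = 2π × 1159/60 = 121.4 rad/s
τ = P/ω = 373/121.4 = 3.072 N·m
In lb·ft: 3.072/1.356 = 2.27 lb·ft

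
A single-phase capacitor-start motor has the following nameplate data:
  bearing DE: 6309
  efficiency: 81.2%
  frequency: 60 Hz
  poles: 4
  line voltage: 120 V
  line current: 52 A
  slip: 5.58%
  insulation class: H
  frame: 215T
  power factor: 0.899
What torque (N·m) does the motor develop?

P_in = V·I·cosφ = 120 × 52 × 0.899 = 5610 W
P_out = η·P_in = 0.812 × 5610 = 4555 W
n_s = 120×60/4 = 1800 rpm; n = 1800×(1−0.0558) = 1700 rpm
ω = 2π×1700/60 = 178 rad/s
τ = P_out/ω = 4555/178 = 25.6 N·m

25.6 N·m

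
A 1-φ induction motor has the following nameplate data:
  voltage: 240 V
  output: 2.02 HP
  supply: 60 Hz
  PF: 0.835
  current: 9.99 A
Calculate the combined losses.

P_in = V·I·cosφ = 240×9.99×0.835 = 2002 W
P_out = 2.02×746 = 1507 W
Losses = P_in − P_out = 2002 − 1507 = 495 W

495 W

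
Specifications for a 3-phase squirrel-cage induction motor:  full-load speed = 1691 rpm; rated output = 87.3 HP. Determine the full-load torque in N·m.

P_out = 87.3 × 746 = 65126 W
ω = 2π × 1691/60 = 177.1 rad/s
τ = P_out/ω = 65126/177.1 = 368 N·m

368 N·m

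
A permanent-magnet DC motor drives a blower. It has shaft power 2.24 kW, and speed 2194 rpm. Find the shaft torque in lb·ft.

ω = 2π × 2194/60 = 229.8 rad/s
τ = P/ω = 2240/229.8 = 9.748 N·m
In lb·ft: 9.748/1.356 = 7.19 lb·ft

7.19 lb·ft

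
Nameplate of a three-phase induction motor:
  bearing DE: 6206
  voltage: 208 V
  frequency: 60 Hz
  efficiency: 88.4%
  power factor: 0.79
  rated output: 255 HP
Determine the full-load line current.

756 A

P_out = 255 × 746 = 190230 W
P_in = P_out / η = 190230 / 0.884 = 215192 W
I_L = P_in / (√3·V_L·cosφ) = 215192 / (1.732 × 208 × 0.79) = 756 A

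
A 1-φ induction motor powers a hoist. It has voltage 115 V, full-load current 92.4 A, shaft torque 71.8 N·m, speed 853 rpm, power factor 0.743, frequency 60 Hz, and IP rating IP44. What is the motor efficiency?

81.2 %

ω = 2π × 853/60 = 89.33 rad/s; P_out = τω = 71.8 × 89.33 = 6414 W
P_in = V·I·cosφ = 115 × 92.4 × 0.743 = 7895 W
η = P_out / P_in = 6414 / 7895 = 0.812 = 81.2%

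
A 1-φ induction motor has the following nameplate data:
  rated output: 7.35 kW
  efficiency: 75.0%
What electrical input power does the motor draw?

9.8 kW

P_out = 7350 W
P_in = P_out/η = 7350/0.75 = 9800 W = 9.8 kW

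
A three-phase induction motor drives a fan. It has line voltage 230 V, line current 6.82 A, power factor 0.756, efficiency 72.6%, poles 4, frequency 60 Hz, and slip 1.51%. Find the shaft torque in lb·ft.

5.92 lb·ft

P_in = √3·V·I·cosφ = 1.732 × 230 × 6.82 × 0.756 = 2054 W
P_out = η·P_in = 0.726 × 2054 = 1491 W
n_s = 120×60/4 = 1800 rpm; n = 1800×(1−0.0151) = 1773 rpm
ω = 2π×1773/60 = 185.7 rad/s
τ = P_out/ω = 1491/185.7 = 8.029 N·m
In lb·ft: 8.029/1.356 = 5.92 lb·ft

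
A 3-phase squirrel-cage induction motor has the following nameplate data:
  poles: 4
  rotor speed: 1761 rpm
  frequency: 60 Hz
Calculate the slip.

2.17 %

n_s = 120f/p = 120×60/4 = 1800 rpm
s = (n_s − n)/n_s = (1800 − 1761)/1800 = 0.0217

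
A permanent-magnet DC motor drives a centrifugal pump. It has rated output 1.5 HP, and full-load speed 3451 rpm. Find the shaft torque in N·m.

3.1 N·m

P_out = 1.5 × 746 = 1119 W
ω = 2π × 3451/60 = 361.4 rad/s
τ = P_out/ω = 1119/361.4 = 3.1 N·m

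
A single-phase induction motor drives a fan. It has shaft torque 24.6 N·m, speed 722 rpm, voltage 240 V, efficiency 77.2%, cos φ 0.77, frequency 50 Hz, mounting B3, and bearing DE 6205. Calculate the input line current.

13 A

ω = 2π×722/60 = 75.61 rad/s; P_out = τω = 24.6 × 75.61 = 1860 W
P_in = P_out / η = 1860 / 0.772 = 2409 W
I = P_in / (V·cosφ) = 2409 / (240 × 0.77) = 13 A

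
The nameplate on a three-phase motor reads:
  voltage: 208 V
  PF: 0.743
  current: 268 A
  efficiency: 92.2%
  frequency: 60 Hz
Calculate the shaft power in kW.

66.1 kW

P_in = √3·V·I·cosφ = 1.732 × 208 × 268 × 0.743 = 71736 W
P_out = η·P_in = 0.922 × 71736 = 66141 W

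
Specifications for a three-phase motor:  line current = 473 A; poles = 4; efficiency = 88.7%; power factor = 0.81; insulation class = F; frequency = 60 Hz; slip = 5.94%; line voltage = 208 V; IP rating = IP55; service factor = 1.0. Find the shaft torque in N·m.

691 N·m

P_in = √3·V·I·cosφ = 1.732 × 208 × 473 × 0.81 = 138025 W
P_out = η·P_in = 0.887 × 138025 = 122428 W
n_s = 120×60/4 = 1800 rpm; n = 1800×(1−0.0594) = 1693 rpm
ω = 2π×1693/60 = 177.3 rad/s
τ = P_out/ω = 122428/177.3 = 691 N·m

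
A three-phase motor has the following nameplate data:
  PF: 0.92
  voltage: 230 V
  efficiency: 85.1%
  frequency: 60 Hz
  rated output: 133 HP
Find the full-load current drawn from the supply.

318 A

P_out = 133 × 746 = 99218 W
P_in = P_out / η = 99218 / 0.851 = 116590 W
I_L = P_in / (√3·V_L·cosφ) = 116590 / (1.732 × 230 × 0.92) = 318 A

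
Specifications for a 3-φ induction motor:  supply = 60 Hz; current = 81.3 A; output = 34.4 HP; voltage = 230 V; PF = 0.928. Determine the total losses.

P_in = √3·V·I·cosφ = 1.732×230×81.3×0.928 = 30055 W
P_out = 34.4×746 = 25662 W
Losses = P_in − P_out = 30055 − 25662 = 4393 W

4390 W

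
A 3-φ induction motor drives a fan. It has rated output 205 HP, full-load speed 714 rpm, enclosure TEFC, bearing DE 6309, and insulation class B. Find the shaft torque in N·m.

2050 N·m

P_out = 205 × 746 = 152930 W
ω = 2π × 714/60 = 74.77 rad/s
τ = P_out/ω = 152930/74.77 = 2050 N·m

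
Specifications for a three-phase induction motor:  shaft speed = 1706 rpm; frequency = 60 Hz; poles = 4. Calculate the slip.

n_s = 120f/p = 120×60/4 = 1800 rpm
s = (n_s − n)/n_s = (1800 − 1706)/1800 = 0.0522

5.22 %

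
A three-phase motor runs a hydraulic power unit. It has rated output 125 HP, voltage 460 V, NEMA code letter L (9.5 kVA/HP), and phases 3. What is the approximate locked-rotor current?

1490 A

S_LR = 9.5 × 125 = 1187.5 kVA
I_LR = S_LR/(√3·V_L) = 1187500/(1.732×460) = 1490 A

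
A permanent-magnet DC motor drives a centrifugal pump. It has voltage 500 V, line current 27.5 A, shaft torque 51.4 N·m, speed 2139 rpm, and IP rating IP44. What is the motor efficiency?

83.7 %

ω = 2π × 2139/60 = 224 rad/s; P_out = τω = 51.4 × 224 = 11514 W
P_in = V·I = 500 × 27.5 = 13750 W
η = P_out / P_in = 11514 / 13750 = 0.837 = 83.7%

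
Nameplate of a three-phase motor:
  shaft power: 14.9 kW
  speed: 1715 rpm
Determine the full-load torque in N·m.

83 N·m

ω = 2π × 1715/60 = 179.6 rad/s
τ = P/ω = 14900/179.6 = 83 N·m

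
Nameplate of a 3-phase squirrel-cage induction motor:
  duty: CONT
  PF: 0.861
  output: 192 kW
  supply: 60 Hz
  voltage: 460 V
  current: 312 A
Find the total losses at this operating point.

22000 W

P_in = √3·V·I·cosφ = 1.732×460×312×0.861 = 214024 W
P_out = 192000 W
Losses = P_in − P_out = 214024 − 192000 = 22024 W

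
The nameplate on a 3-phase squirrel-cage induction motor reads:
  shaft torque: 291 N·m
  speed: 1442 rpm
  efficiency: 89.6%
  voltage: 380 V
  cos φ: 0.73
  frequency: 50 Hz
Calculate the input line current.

ω = 2π×1442/60 = 151 rad/s; P_out = τω = 291 × 151 = 43941 W
P_in = P_out / η = 43941 / 0.896 = 49041 W
I_L = P_in / (√3·V_L·cosφ) = 49041 / (1.732 × 380 × 0.73) = 102 A

102 A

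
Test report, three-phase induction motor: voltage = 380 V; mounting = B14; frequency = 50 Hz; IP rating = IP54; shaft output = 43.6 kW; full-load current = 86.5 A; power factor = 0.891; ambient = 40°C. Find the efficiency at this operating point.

86.0 %

P_out = 43.6 kW = 43600 W
P_in = √3·V_L·I_L·cosφ = 1.732 × 380 × 86.5 × 0.891 = 50725 W
η = P_out / P_in = 43600 / 50725 = 0.860 = 86.0%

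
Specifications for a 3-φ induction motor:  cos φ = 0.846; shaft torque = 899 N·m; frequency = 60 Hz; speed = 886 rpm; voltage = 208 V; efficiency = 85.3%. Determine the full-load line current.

321 A

ω = 2π×886/60 = 92.78 rad/s; P_out = τω = 899 × 92.78 = 83409 W
P_in = P_out / η = 83409 / 0.853 = 97783 W
I_L = P_in / (√3·V_L·cosφ) = 97783 / (1.732 × 208 × 0.846) = 321 A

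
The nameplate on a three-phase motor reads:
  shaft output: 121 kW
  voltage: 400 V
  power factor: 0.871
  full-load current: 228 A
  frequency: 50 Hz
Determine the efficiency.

87.9 %

P_out = 121 kW = 121000 W
P_in = √3·V_L·I_L·cosφ = 1.732 × 400 × 228 × 0.871 = 137582 W
η = P_out / P_in = 121000 / 137582 = 0.879 = 87.9%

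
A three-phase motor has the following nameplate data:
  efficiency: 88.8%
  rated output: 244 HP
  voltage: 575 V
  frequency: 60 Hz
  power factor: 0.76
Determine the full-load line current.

P_out = 244 × 746 = 182024 W
P_in = P_out / η = 182024 / 0.888 = 204982 W
I_L = P_in / (√3·V_L·cosφ) = 204982 / (1.732 × 575 × 0.76) = 271 A

271 A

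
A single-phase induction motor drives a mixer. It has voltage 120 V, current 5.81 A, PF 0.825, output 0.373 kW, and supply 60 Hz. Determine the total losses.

202 W

P_in = V·I·cosφ = 120×5.81×0.825 = 575 W
P_out = 373 W
Losses = P_in − P_out = 575 − 373 = 202 W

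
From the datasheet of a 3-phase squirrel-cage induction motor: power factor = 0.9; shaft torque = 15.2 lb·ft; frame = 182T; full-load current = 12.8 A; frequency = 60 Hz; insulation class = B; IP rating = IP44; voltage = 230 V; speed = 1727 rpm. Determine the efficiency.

81.2 %

τ = 15.2 lb·ft × 1.356 = 20.61 N·m
ω = 2π × 1727/60 = 180.9 rad/s; P_out = τω = 20.61 × 180.9 = 3728 W
P_in = √3·V_L·I_L·cosφ = 1.732 × 230 × 12.8 × 0.9 = 4589 W
η = P_out / P_in = 3728 / 4589 = 0.812 = 81.2%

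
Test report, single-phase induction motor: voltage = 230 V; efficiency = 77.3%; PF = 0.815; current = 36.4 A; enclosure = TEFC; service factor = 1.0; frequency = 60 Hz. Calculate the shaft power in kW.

P_in = V·I·cosφ = 230 × 36.4 × 0.815 = 6823 W
P_out = η·P_in = 0.773 × 6823 = 5274 W

5.27 kW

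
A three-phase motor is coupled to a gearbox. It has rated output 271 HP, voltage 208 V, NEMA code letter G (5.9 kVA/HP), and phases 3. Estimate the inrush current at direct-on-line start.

4440 A

S_LR = 5.9 × 271 = 1598.9 kVA
I_LR = S_LR/(√3·V_L) = 1598900/(1.732×208) = 4440 A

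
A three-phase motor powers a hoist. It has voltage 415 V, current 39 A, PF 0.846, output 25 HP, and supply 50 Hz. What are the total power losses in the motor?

P_in = √3·V·I·cosφ = 1.732×415×39×0.846 = 23715 W
P_out = 25×746 = 18650 W
Losses = P_in − P_out = 23715 − 18650 = 5065 W

5.07 kW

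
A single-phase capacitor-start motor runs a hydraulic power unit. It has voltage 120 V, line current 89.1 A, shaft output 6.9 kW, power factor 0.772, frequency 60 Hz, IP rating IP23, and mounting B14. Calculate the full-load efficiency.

P_out = 6.9 kW = 6900 W
P_in = V·I·cosφ = 120 × 89.1 × 0.772 = 8254 W
η = P_out / P_in = 6900 / 8254 = 0.836 = 83.6%

83.6 %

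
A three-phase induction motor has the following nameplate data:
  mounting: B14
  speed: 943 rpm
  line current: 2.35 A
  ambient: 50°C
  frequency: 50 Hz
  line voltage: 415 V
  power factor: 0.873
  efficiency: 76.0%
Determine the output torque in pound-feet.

P_in = √3·V·I·cosφ = 1.732 × 415 × 2.35 × 0.873 = 1475 W
P_out = η·P_in = 0.76 × 1475 = 1121 W
n = 943 rpm
ω = 2π×943/60 = 98.75 rad/s
τ = P_out/ω = 1121/98.75 = 11.35 N·m
In lb·ft: 11.35/1.356 = 8.37 lb·ft

8.37 lb·ft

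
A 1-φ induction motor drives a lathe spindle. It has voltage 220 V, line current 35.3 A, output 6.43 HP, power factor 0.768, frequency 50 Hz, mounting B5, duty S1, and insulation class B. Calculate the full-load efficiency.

80.4 %

P_out = 6.43 × 746 = 4797 W
P_in = V·I·cosφ = 220 × 35.3 × 0.768 = 5964 W
η = P_out / P_in = 4797 / 5964 = 0.804 = 80.4%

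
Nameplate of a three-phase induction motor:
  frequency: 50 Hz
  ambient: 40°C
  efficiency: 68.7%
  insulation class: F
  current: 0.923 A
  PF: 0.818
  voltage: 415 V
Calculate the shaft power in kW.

0.373 kW

P_in = √3·V·I·cosφ = 1.732 × 415 × 0.923 × 0.818 = 543 W
P_out = η·P_in = 0.687 × 543 = 373 W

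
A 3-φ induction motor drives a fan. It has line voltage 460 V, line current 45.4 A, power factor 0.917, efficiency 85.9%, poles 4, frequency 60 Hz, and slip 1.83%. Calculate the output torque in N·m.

154 N·m

P_in = √3·V·I·cosφ = 1.732 × 460 × 45.4 × 0.917 = 33169 W
P_out = η·P_in = 0.859 × 33169 = 28492 W
n_s = 120×60/4 = 1800 rpm; n = 1800×(1−0.0183) = 1767 rpm
ω = 2π×1767/60 = 185 rad/s
τ = P_out/ω = 28492/185 = 154 N·m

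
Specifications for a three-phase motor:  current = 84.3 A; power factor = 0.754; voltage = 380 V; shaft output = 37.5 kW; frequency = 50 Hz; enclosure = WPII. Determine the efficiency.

89.6 %

P_out = 37.5 kW = 37500 W
P_in = √3·V_L·I_L·cosφ = 1.732 × 380 × 84.3 × 0.754 = 41834 W
η = P_out / P_in = 37500 / 41834 = 0.896 = 89.6%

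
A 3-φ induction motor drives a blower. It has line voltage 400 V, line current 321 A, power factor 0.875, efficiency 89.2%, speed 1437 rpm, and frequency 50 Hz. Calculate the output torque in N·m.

1150 N·m

P_in = √3·V·I·cosφ = 1.732 × 400 × 321 × 0.875 = 194590 W
P_out = η·P_in = 0.892 × 194590 = 173574 W
n = 1437 rpm
ω = 2π×1437/60 = 150.5 rad/s
τ = P_out/ω = 173574/150.5 = 1150 N·m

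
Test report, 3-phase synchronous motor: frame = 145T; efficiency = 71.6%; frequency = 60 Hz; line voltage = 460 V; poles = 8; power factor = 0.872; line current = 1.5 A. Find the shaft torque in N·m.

P_in = √3·V·I·cosφ = 1.732 × 460 × 1.5 × 0.872 = 1042 W
P_out = η·P_in = 0.716 × 1042 = 746 W
n = n_s = 120×60/8 = 900 rpm (synchronous)
ω = 2π×900/60 = 94.25 rad/s
τ = P_out/ω = 746/94.25 = 7.92 N·m

7.92 N·m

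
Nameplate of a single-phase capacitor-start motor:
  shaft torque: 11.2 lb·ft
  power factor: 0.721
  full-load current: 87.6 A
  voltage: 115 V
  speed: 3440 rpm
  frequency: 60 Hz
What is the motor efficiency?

75.3 %

τ = 11.2 lb·ft × 1.356 = 15.19 N·m
ω = 2π × 3440/60 = 360.2 rad/s; P_out = τω = 15.19 × 360.2 = 5471 W
P_in = V·I·cosφ = 115 × 87.6 × 0.721 = 7263 W
η = P_out / P_in = 5471 / 7263 = 0.753 = 75.3%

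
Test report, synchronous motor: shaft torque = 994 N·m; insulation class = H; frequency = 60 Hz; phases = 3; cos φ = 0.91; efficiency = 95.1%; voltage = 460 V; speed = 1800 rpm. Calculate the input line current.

272 A

ω = 2π×1800/60 = 188.5 rad/s; P_out = τω = 994 × 188.5 = 187369 W
P_in = P_out / η = 187369 / 0.951 = 197023 W
I_L = P_in / (√3·V_L·cosφ) = 197023 / (1.732 × 460 × 0.91) = 272 A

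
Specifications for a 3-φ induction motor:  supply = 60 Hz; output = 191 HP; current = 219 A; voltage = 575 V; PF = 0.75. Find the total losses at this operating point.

P_in = √3·V·I·cosφ = 1.732×575×219×0.75 = 163577 W
P_out = 191×746 = 142486 W
Losses = P_in − P_out = 163577 − 142486 = 21091 W

21100 W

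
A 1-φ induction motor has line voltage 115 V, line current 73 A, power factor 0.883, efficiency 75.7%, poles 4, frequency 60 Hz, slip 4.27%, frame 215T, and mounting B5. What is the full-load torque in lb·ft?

P_in = V·I·cosφ = 115 × 73 × 0.883 = 7413 W
P_out = η·P_in = 0.757 × 7413 = 5612 W
n_s = 120×60/4 = 1800 rpm; n = 1800×(1−0.0427) = 1723 rpm
ω = 2π×1723/60 = 180.4 rad/s
τ = P_out/ω = 5612/180.4 = 31.11 N·m
In lb·ft: 31.11/1.356 = 22.9 lb·ft

22.9 lb·ft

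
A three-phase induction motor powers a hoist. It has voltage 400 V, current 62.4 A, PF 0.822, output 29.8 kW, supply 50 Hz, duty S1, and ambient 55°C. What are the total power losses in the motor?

5740 W

P_in = √3·V·I·cosφ = 1.732×400×62.4×0.822 = 35536 W
P_out = 29800 W
Losses = P_in − P_out = 35536 − 29800 = 5736 W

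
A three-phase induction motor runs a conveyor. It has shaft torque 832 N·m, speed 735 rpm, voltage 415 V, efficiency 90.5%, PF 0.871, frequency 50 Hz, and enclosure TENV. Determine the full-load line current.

113 A

ω = 2π×735/60 = 76.97 rad/s; P_out = τω = 832 × 76.97 = 64039 W
P_in = P_out / η = 64039 / 0.905 = 70761 W
I_L = P_in / (√3·V_L·cosφ) = 70761 / (1.732 × 415 × 0.871) = 113 A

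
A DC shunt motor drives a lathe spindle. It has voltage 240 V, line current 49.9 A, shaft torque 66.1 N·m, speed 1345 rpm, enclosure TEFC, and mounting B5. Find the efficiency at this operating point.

ω = 2π × 1345/60 = 140.8 rad/s; P_out = τω = 66.1 × 140.8 = 9307 W
P_in = V·I = 240 × 49.9 = 11976 W
η = P_out / P_in = 9307 / 11976 = 0.777 = 77.7%

77.7 %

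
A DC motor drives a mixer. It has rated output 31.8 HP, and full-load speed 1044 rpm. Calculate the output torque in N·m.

P_out = 31.8 × 746 = 23723 W
ω = 2π × 1044/60 = 109.3 rad/s
τ = P_out/ω = 23723/109.3 = 217 N·m

217 N·m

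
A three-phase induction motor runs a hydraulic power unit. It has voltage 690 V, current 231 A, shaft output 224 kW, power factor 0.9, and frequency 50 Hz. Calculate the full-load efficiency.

P_out = 224 kW = 224000 W
P_in = √3·V_L·I_L·cosφ = 1.732 × 690 × 231 × 0.9 = 248457 W
η = P_out / P_in = 224000 / 248457 = 0.902 = 90.2%

90.2 %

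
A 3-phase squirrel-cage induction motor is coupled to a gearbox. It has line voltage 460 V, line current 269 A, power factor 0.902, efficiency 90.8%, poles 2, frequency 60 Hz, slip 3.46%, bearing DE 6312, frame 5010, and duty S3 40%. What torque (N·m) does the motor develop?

482 N·m

P_in = √3·V·I·cosφ = 1.732 × 460 × 269 × 0.902 = 193315 W
P_out = η·P_in = 0.908 × 193315 = 175530 W
n_s = 120×60/2 = 3600 rpm; n = 3600×(1−0.0346) = 3475 rpm
ω = 2π×3475/60 = 363.9 rad/s
τ = P_out/ω = 175530/363.9 = 482 N·m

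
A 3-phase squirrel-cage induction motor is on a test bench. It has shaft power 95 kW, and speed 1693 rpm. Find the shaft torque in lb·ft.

ω = 2π × 1693/60 = 177.3 rad/s
τ = P/ω = 95000/177.3 = 535.8 N·m
In lb·ft: 535.8/1.356 = 395 lb·ft

395 lb·ft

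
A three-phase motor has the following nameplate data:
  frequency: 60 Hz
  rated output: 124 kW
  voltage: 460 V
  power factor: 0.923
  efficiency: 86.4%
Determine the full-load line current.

P_out = 124 kW = 124000 W
P_in = P_out / η = 124000 / 0.864 = 143519 W
I_L = P_in / (√3·V_L·cosφ) = 143519 / (1.732 × 460 × 0.923) = 195 A

195 A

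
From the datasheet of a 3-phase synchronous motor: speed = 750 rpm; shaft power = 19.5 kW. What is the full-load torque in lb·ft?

183 lb·ft

ω = 2π × 750/60 = 78.54 rad/s
τ = P/ω = 19500/78.54 = 248.3 N·m
In lb·ft: 248.3/1.356 = 183 lb·ft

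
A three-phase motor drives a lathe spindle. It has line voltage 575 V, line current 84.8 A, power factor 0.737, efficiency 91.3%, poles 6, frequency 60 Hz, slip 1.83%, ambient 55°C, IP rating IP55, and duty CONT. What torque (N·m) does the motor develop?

P_in = √3·V·I·cosφ = 1.732 × 575 × 84.8 × 0.737 = 62241 W
P_out = η·P_in = 0.913 × 62241 = 56826 W
n_s = 120×60/6 = 1200 rpm; n = 1200×(1−0.0183) = 1178 rpm
ω = 2π×1178/60 = 123.4 rad/s
τ = P_out/ω = 56826/123.4 = 461 N·m

461 N·m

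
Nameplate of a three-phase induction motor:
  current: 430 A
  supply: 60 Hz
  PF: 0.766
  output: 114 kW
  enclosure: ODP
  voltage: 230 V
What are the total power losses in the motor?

P_in = √3·V·I·cosφ = 1.732×230×430×0.766 = 131212 W
P_out = 114000 W
Losses = P_in − P_out = 131212 − 114000 = 17212 W

17.2 kW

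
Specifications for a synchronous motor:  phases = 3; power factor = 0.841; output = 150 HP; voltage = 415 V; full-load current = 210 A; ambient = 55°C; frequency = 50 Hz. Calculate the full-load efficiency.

P_out = 150 × 746 = 111900 W
P_in = √3·V_L·I_L·cosφ = 1.732 × 415 × 210 × 0.841 = 126944 W
η = P_out / P_in = 111900 / 126944 = 0.881 = 88.1%

88.1 %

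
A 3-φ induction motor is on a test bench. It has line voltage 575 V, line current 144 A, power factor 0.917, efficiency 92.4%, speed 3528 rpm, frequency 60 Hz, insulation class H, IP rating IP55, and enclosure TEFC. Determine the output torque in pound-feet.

P_in = √3·V·I·cosφ = 1.732 × 575 × 144 × 0.917 = 131507 W
P_out = η·P_in = 0.924 × 131507 = 121512 W
n = 3528 rpm
ω = 2π×3528/60 = 369.5 rad/s
τ = P_out/ω = 121512/369.5 = 328.9 N·m
In lb·ft: 328.9/1.356 = 243 lb·ft

243 lb·ft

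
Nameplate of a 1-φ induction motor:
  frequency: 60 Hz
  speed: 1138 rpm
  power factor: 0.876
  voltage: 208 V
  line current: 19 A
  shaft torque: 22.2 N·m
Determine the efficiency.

76.4 %

ω = 2π × 1138/60 = 119.2 rad/s; P_out = τω = 22.2 × 119.2 = 2646 W
P_in = V·I·cosφ = 208 × 19 × 0.876 = 3462 W
η = P_out / P_in = 2646 / 3462 = 0.764 = 76.4%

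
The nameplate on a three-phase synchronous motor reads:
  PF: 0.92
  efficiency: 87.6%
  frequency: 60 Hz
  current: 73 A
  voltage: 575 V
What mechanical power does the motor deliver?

58.6 kW

P_in = √3·V·I·cosφ = 1.732 × 575 × 73 × 0.92 = 66885 W
P_out = η·P_in = 0.876 × 66885 = 58591 W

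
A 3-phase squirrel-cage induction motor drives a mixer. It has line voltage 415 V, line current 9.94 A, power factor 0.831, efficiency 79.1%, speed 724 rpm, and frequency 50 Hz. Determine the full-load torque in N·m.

61.9 N·m

P_in = √3·V·I·cosφ = 1.732 × 415 × 9.94 × 0.831 = 5937 W
P_out = η·P_in = 0.791 × 5937 = 4696 W
n = 724 rpm
ω = 2π×724/60 = 75.82 rad/s
τ = P_out/ω = 4696/75.82 = 61.9 N·m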